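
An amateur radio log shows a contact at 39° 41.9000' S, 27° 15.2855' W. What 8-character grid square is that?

Shift to the Maidenhead origin (180°W, 90°S): lon 152.74524, lat 50.30167.
Field (20°×10°, letters A–R): lon ⌊152.74524/20⌋ = 7 → H; lat ⌊50.30167/10⌋ = 5 → F.
Square (2°×1°, digits 0–9): lon ⌊12.74524/2⌋ = 6; lat ⌊0.30167/1⌋ = 0.
Subsquare (5′×2.5′, letters a–x): lon ⌊0.74524/0.0833333⌋ = 8 → i; lat ⌊0.30167/0.0416667⌋ = 7 → h.
Extended square (30″×15″, digits 0–9): lon ⌊0.07857/0.00833333⌋ = 9; lat ⌊0.01000/0.00416667⌋ = 2.

HF60ih92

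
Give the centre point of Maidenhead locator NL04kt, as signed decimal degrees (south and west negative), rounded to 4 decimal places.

Field N=13, L=11: +13·20° lon, +11·10° lat → SW at lon 80°, lat 20°.
Square 0, 4: +0·2° lon, +4·1° lat → SW at lon 80°, lat 24°.
Subsquare k=10, t=19: +10·0.0833333° lon, +19·0.0416667° lat → SW at lon 80.8333°, lat 24.7917°.
Cell spans 0.0833333° lon × 0.0416667° lat. Centre is SW corner plus half of each.
latitude 24.8125, longitude 80.8750.

24.8125, 80.8750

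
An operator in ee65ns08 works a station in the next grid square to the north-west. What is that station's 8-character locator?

Longitude extended square 0; −1 → -1, wraps to 9, carry into subsquare.
Longitude subsquare n = 13; −1 → 12 = m.
Latitude extended square 8; +1 → 9.

EE65ms99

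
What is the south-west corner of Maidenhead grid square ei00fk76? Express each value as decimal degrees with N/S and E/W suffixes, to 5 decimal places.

9.55833° S, 99.52500° W

Field E=4, I=8: +4·20° lon, +8·10° lat → SW at lon -100°, lat -10°.
Square 0, 0: +0·2° lon, +0·1° lat → SW at lon -100°, lat -10°.
Subsquare f=5, k=10: +5·0.0833333° lon, +10·0.0416667° lat → SW at lon -99.5833°, lat -9.58333°.
Extended square 7, 6: +7·0.00833333° lon, +6·0.00416667° lat → SW at lon -99.525°, lat -9.55833°.
latitude 9.55833° S, longitude 99.52500° W.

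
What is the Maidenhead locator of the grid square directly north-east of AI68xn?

AI78ao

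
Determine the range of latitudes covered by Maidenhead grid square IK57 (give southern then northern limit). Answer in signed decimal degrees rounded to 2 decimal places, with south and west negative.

17.00, 18.00

Field I=8, K=10: +8·20° lon, +10·10° lat → SW at lon -20°, lat 10°.
Square 5, 7: +5·2° lon, +7·1° lat → SW at lon -10°, lat 17°.
Cell spans 2° lon × 1° lat.
south 17.00, north 18.00.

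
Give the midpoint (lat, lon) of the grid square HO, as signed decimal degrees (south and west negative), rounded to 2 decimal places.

Field H=7, O=14: +7·20° lon, +14·10° lat → SW at lon -40°, lat 50°.
Cell spans 20° lon × 10° lat. Centre is SW corner plus half of each.
latitude 55.00, longitude -30.00.

55.00, -30.00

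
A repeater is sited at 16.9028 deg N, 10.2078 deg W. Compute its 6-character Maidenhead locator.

Add 180° to longitude and 90° to latitude: 169.7922, 106.9028.
Field (20°×10°, letters A–R): lon ⌊169.7922/20⌋ = 8 → I; lat ⌊106.9028/10⌋ = 10 → K.
Square (2°×1°, digits 0–9): lon ⌊9.7922/2⌋ = 4; lat ⌊6.9028/1⌋ = 6.
Subsquare (5′×2.5′, letters a–x): lon ⌊1.7922/0.0833333⌋ = 21 → v; lat ⌊0.9028/0.0416667⌋ = 21 → v.

IK46vv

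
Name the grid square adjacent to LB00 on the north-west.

Longitude square 0; −1 → -1, wraps to 9, carry into field.
Longitude field L = 11; −1 → 10 = K.
Latitude square 0; +1 → 1.

KB91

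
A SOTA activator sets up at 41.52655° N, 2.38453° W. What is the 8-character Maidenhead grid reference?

IN81tm36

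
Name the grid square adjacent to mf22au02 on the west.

MF12xu92

Longitude extended square 0; −1 → -1, wraps to 9, carry into subsquare.
Longitude subsquare a = 0; −1 → -1, wraps to 23 = x, carry into square.
Longitude square 2; −1 → 1.
The latitude characters are unchanged.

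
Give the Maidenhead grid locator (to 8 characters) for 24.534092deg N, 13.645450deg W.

Add 180° to longitude and 90° to latitude: 166.35455, 114.53409.
Field (20°×10°, letters A–R): lon ⌊166.35455/20⌋ = 8 → I; lat ⌊114.53409/10⌋ = 11 → L.
Square (2°×1°, digits 0–9): lon ⌊6.35455/2⌋ = 3; lat ⌊4.53409/1⌋ = 4.
Subsquare (5′×2.5′, letters a–x): lon ⌊0.35455/0.0833333⌋ = 4 → e; lat ⌊0.53409/0.0416667⌋ = 12 → m.
Extended square (30″×15″, digits 0–9): lon ⌊0.02122/0.00833333⌋ = 2; lat ⌊0.03409/0.00416667⌋ = 8.

IL34em28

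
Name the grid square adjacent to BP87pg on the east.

BP87qg

Longitude subsquare p = 15; +1 → 16 = q.
The latitude characters are unchanged.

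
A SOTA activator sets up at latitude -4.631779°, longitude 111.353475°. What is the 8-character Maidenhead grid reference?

Shift to the Maidenhead origin (180°W, 90°S): lon 291.35348, lat 85.36822.
Field: 291.35348/20 → 14 → O, 85.36822/10 → 8 → I; chars OI.
Square: 11.35348/2 → 5, 5.36822/1 → 5; chars 55.
Subsquare: 1.35348/0.0833333 → 16 → q, 0.36822/0.0416667 → 8 → i; chars qi.
Extended square: 0.02014/0.00833333 → 2, 0.03489/0.00416667 → 8; chars 28.

OI55qi28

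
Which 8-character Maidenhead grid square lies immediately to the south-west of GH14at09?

Longitude extended square 0; −1 → -1, wraps to 9, carry into subsquare.
Longitude subsquare a = 0; −1 → -1, wraps to 23 = x, carry into square.
Longitude square 1; −1 → 0.
Latitude extended square 9; −1 → 8.

GH04xt98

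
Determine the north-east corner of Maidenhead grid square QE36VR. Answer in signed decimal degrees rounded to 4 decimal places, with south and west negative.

-43.2500, 147.8333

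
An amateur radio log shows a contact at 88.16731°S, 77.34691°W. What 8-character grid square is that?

FA11ht89

Offset from 180°W / 90°S: lon 102.65309°, lat 1.83269°.
Field (20°×10°, letters A–R): 102.65309/20 → 5 → F, 1.83269/10 → 0 → A; chars FA.
Square (2°×1°, digits 0–9): 2.65309/2 → 1, 1.83269/1 → 1; chars 11.
Subsquare (5′×2.5′, letters a–x): 0.65309/0.0833333 → 7 → h, 0.83269/0.0416667 → 19 → t; chars ht.
Extended square (30″×15″, digits 0–9): 0.06976/0.00833333 → 8, 0.04102/0.00416667 → 9; chars 89.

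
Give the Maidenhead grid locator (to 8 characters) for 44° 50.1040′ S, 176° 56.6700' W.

Add 180° to longitude and 90° to latitude: 3.05550, 45.16493.
Field (20°×10°, letters A–R): 3.05550/20 → 0 → A, 45.16493/10 → 4 → E; chars AE.
Square (2°×1°, digits 0–9): 3.05550/2 → 1, 5.16493/1 → 5; chars 15.
Subsquare (5′×2.5′, letters a–x): 1.05550/0.0833333 → 12 → m, 0.16493/0.0416667 → 3 → d; chars md.
Extended square (30″×15″, digits 0–9): 0.05550/0.00833333 → 6, 0.03993/0.00416667 → 9; chars 69.

AE15md69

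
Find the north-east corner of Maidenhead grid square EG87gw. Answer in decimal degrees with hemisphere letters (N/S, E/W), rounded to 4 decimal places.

22.0417° S, 83.4167° W

Field E=4, G=6: +4·20° lon, +6·10° lat → SW at lon -100°, lat -30°.
Square 8, 7: +8·2° lon, +7·1° lat → SW at lon -84°, lat -23°.
Subsquare g=6, w=22: +6·0.0833333° lon, +22·0.0416667° lat → SW at lon -83.5°, lat -22.0833°.
Cell spans 0.0833333° lon × 0.0416667° lat. NE corner is SW corner plus one full cell.
latitude 22.0417° S, longitude 83.4167° W.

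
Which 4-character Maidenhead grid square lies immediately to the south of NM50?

Latitude square 0; −1 → -1, wraps to 9, carry into field.
Latitude field M = 12; −1 → 11 = L.
The longitude characters are unchanged.

NL59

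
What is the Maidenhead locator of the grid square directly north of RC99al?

Latitude subsquare l = 11; +1 → 12 = m.
The longitude characters are unchanged.

RC99am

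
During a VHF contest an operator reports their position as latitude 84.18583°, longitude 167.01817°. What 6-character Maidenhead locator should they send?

RR34me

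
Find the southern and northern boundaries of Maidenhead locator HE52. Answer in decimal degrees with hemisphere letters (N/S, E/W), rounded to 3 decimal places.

48.000° S, 47.000° S

Field H=7, E=4: +7·20° lon, +4·10° lat → SW at lon -40°, lat -50°.
Square 5, 2: +5·2° lon, +2·1° lat → SW at lon -30°, lat -48°.
Cell spans 2° lon × 1° lat.
south 48.000° S, north 47.000° S.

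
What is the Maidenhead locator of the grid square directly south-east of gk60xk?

GK70aj

Longitude subsquare x = 23; +1 → 24, wraps to 0 = a, carry into square.
Longitude square 6; +1 → 7.
Latitude subsquare k = 10; −1 → 9 = j.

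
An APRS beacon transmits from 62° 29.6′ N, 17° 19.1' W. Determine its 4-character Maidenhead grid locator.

Add 180° to longitude and 90° to latitude: 162.68, 152.49.
Field: lon ⌊162.68/20⌋ = 8 → I; lat ⌊152.49/10⌋ = 15 → P.
Square: lon ⌊2.68/2⌋ = 1; lat ⌊2.49/1⌋ = 2.

IP12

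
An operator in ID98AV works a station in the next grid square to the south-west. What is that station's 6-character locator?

ID88xu

Longitude subsquare a = 0; −1 → -1, wraps to 23 = x, carry into square.
Longitude square 9; −1 → 8.
Latitude subsquare v = 21; −1 → 20 = u.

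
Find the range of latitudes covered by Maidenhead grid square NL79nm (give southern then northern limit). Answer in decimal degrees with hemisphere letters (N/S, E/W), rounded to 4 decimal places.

29.5000° N, 29.5417° N

Field N=13, L=11: +13·20° lon, +11·10° lat → SW at lon 80°, lat 20°.
Square 7, 9: +7·2° lon, +9·1° lat → SW at lon 94°, lat 29°.
Subsquare n=13, m=12: +13·0.0833333° lon, +12·0.0416667° lat → SW at lon 95.0833°, lat 29.5°.
Cell spans 0.0833333° lon × 0.0416667° lat.
south 29.5000° N, north 29.5417° N.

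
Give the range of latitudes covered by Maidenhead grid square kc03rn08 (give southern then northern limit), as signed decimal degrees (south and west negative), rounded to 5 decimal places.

-66.42500, -66.42083

Field K=10, C=2: +10·20° lon, +2·10° lat → SW at lon 20°, lat -70°.
Square 0, 3: +0·2° lon, +3·1° lat → SW at lon 20°, lat -67°.
Subsquare r=17, n=13: +17·0.0833333° lon, +13·0.0416667° lat → SW at lon 21.4167°, lat -66.4583°.
Extended square 0, 8: +0·0.00833333° lon, +8·0.00416667° lat → SW at lon 21.4167°, lat -66.425°.
Cell spans 0.00833333° lon × 0.00416667° lat.
south -66.42500, north -66.42083.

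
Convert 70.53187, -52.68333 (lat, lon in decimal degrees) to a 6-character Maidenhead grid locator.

GQ30pm

Shift to the Maidenhead origin (180°W, 90°S): lon 127.3167, lat 160.5319.
Field (20°×10°, letters A–R): lon ⌊127.3167/20⌋ = 6 → G; lat ⌊160.5319/10⌋ = 16 → Q.
Square (2°×1°, digits 0–9): lon ⌊7.3167/2⌋ = 3; lat ⌊0.5319/1⌋ = 0.
Subsquare (5′×2.5′, letters a–x): lon ⌊1.3167/0.0833333⌋ = 15 → p; lat ⌊0.5319/0.0416667⌋ = 12 → m.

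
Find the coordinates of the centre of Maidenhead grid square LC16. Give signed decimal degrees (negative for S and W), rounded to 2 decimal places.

Field L=11, C=2: +11·20° lon, +2·10° lat → SW at lon 40°, lat -70°.
Square 1, 6: +1·2° lon, +6·1° lat → SW at lon 42°, lat -64°.
Cell spans 2° lon × 1° lat. Centre is SW corner plus half of each.
latitude -63.50, longitude 43.00.

-63.50, 43.00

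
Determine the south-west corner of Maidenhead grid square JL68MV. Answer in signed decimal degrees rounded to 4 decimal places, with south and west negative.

28.8750, 13.0000

Field J=9, L=11: +9·20° lon, +11·10° lat → SW at lon 0°, lat 20°.
Square 6, 8: +6·2° lon, +8·1° lat → SW at lon 12°, lat 28°.
Subsquare m=12, v=21: +12·0.0833333° lon, +21·0.0416667° lat → SW at lon 13°, lat 28.875°.
latitude 28.8750, longitude 13.0000.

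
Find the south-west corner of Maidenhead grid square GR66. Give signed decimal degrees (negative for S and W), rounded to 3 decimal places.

86.000, -48.000

Field G=6, R=17: +6·20° lon, +17·10° lat → SW at lon -60°, lat 80°.
Square 6, 6: +6·2° lon, +6·1° lat → SW at lon -48°, lat 86°.
latitude 86.000, longitude -48.000.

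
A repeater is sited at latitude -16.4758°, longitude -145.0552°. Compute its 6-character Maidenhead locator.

Shift to the Maidenhead origin (180°W, 90°S): lon 34.9448, lat 73.5242.
Field: lon ⌊34.9448/20⌋ = 1 → B; lat ⌊73.5242/10⌋ = 7 → H.
Square: lon ⌊14.9448/2⌋ = 7; lat ⌊3.5242/1⌋ = 3.
Subsquare: lon ⌊0.9448/0.0833333⌋ = 11 → l; lat ⌊0.5242/0.0416667⌋ = 12 → m.

BH73lm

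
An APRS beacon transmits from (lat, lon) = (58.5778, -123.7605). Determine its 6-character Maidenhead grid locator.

CO88cn

Add 180° to longitude and 90° to latitude: 56.2395, 148.5778.
Field: 56.2395/20 → 2 → C, 148.5778/10 → 14 → O; chars CO.
Square: 16.2395/2 → 8, 8.5778/1 → 8; chars 88.
Subsquare: 0.2395/0.0833333 → 2 → c, 0.5778/0.0416667 → 13 → n; chars cn.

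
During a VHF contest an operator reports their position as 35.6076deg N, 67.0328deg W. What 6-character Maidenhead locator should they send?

FM65lo

Add 180° to longitude and 90° to latitude: 112.9672, 125.6076.
Field: 112.9672/20 → 5 → F, 125.6076/10 → 12 → M; chars FM.
Square: 12.9672/2 → 6, 5.6076/1 → 5; chars 65.
Subsquare: 0.9672/0.0833333 → 11 → l, 0.6076/0.0416667 → 14 → o; chars lo.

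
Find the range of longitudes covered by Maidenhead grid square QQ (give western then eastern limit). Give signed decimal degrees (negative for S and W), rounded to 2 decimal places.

140.00, 160.00

Field Q=16, Q=16: +16·20° lon, +16·10° lat → SW at lon 140°, lat 70°.
Cell spans 20° lon × 10° lat.
west 140.00, east 160.00.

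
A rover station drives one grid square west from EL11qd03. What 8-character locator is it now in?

EL11pd93

Longitude extended square 0; −1 → -1, wraps to 9, carry into subsquare.
Longitude subsquare q = 16; −1 → 15 = p.
The latitude characters are unchanged.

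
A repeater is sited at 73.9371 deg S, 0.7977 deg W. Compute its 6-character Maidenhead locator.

Offset from 180°W / 90°S: lon 179.2023°, lat 16.0629°.
Field: 179.2023/20 → 8 → I, 16.0629/10 → 1 → B; chars IB.
Square: 19.2023/2 → 9, 6.0629/1 → 6; chars 96.
Subsquare: 1.2023/0.0833333 → 14 → o, 0.0629/0.0416667 → 1 → b; chars ob.

IB96ob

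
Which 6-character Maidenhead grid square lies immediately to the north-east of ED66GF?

Longitude subsquare g = 6; +1 → 7 = h.
Latitude subsquare f = 5; +1 → 6 = g.

ED66hg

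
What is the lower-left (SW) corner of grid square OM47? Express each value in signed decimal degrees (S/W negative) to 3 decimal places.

37.000, 108.000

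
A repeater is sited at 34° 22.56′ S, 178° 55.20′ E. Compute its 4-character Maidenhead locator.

RF95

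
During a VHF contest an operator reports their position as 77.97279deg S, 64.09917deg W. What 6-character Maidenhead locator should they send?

FB72wa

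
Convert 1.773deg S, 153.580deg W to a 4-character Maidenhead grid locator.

BI38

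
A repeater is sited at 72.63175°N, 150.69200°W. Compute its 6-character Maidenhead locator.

BQ42pp

Add 180° to longitude and 90° to latitude: 29.3080, 162.6318.
Field: 29.3080/20 → 1 → B, 162.6318/10 → 16 → Q; chars BQ.
Square: 9.3080/2 → 4, 2.6318/1 → 2; chars 42.
Subsquare: 1.3080/0.0833333 → 15 → p, 0.6318/0.0416667 → 15 → p; chars pp.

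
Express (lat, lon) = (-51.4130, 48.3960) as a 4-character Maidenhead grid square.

LD48

Add 180° to longitude and 90° to latitude: 228.40, 38.59.
Field: lon ⌊228.40/20⌋ = 11 → L; lat ⌊38.59/10⌋ = 3 → D.
Square: lon ⌊8.40/2⌋ = 4; lat ⌊8.59/1⌋ = 8.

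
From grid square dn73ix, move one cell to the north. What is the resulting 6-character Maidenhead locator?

Latitude subsquare x = 23; +1 → 24, wraps to 0 = a, carry into square.
Latitude square 3; +1 → 4.
The longitude characters are unchanged.

DN74ia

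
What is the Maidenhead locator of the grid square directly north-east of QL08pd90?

QL08qd01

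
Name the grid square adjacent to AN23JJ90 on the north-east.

Longitude extended square 9; +1 → 10, wraps to 0, carry into subsquare.
Longitude subsquare j = 9; +1 → 10 = k.
Latitude extended square 0; +1 → 1.

AN23kj01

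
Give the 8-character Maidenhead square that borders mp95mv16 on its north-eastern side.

Longitude extended square 1; +1 → 2.
Latitude extended square 6; +1 → 7.

MP95mv27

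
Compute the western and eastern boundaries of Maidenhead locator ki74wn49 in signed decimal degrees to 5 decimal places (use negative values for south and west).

35.86667, 35.87500

Field K=10, I=8: +10·20° lon, +8·10° lat → SW at lon 20°, lat -10°.
Square 7, 4: +7·2° lon, +4·1° lat → SW at lon 34°, lat -6°.
Subsquare w=22, n=13: +22·0.0833333° lon, +13·0.0416667° lat → SW at lon 35.8333°, lat -5.45833°.
Extended square 4, 9: +4·0.00833333° lon, +9·0.00416667° lat → SW at lon 35.8667°, lat -5.42083°.
Cell spans 0.00833333° lon × 0.00416667° lat.
west 35.86667, east 35.87500.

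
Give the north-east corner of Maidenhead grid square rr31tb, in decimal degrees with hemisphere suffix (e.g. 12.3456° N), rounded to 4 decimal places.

81.0833° N, 167.6667° E

Field R=17, R=17: +17·20° lon, +17·10° lat → SW at lon 160°, lat 80°.
Square 3, 1: +3·2° lon, +1·1° lat → SW at lon 166°, lat 81°.
Subsquare t=19, b=1: +19·0.0833333° lon, +1·0.0416667° lat → SW at lon 167.583°, lat 81.0417°.
Cell spans 0.0833333° lon × 0.0416667° lat. NE corner is SW corner plus one full cell.
latitude 81.0833° N, longitude 167.6667° E.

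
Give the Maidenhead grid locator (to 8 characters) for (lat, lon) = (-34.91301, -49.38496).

Shift to the Maidenhead origin (180°W, 90°S): lon 130.61504, lat 55.08699.
Field (20°×10°, letters A–R): 130.61504/20 → 6 → G, 55.08699/10 → 5 → F; chars GF.
Square (2°×1°, digits 0–9): 10.61504/2 → 5, 5.08699/1 → 5; chars 55.
Subsquare (5′×2.5′, letters a–x): 0.61504/0.0833333 → 7 → h, 0.08699/0.0416667 → 2 → c; chars hc.
Extended square (30″×15″, digits 0–9): 0.03171/0.00833333 → 3, 0.00366/0.00416667 → 0; chars 30.

GF55hc30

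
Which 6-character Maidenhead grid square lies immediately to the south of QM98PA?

QM97px

Latitude subsquare a = 0; −1 → -1, wraps to 23 = x, carry into square.
Latitude square 8; −1 → 7.
The longitude characters are unchanged.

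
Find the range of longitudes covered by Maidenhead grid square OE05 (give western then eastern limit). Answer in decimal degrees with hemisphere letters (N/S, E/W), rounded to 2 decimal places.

100.00° E, 102.00° E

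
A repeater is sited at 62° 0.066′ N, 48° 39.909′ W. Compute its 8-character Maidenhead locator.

GP52qa00

Add 180° to longitude and 90° to latitude: 131.33485, 152.00110.
Field: 131.33485/20 → 6 → G, 152.00110/10 → 15 → P; chars GP.
Square: 11.33485/2 → 5, 2.00110/1 → 2; chars 52.
Subsquare: 1.33485/0.0833333 → 16 → q, 0.00110/0.0416667 → 0 → a; chars qa.
Extended square: 0.00152/0.00833333 → 0, 0.00110/0.00416667 → 0; chars 00.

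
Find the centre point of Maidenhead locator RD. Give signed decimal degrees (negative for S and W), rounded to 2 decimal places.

-55.00, 170.00

Field R=17, D=3: +17·20° lon, +3·10° lat → SW at lon 160°, lat -60°.
Cell spans 20° lon × 10° lat. Centre is SW corner plus half of each.
latitude -55.00, longitude 170.00.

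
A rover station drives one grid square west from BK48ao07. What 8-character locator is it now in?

BK38xo97

Longitude extended square 0; −1 → -1, wraps to 9, carry into subsquare.
Longitude subsquare a = 0; −1 → -1, wraps to 23 = x, carry into square.
Longitude square 4; −1 → 3.
The latitude characters are unchanged.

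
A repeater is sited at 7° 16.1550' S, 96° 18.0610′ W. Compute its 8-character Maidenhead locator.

EI12ur35

Add 180° to longitude and 90° to latitude: 83.69898, 82.73075.
Field: lon ⌊83.69898/20⌋ = 4 → E; lat ⌊82.73075/10⌋ = 8 → I.
Square: lon ⌊3.69898/2⌋ = 1; lat ⌊2.73075/1⌋ = 2.
Subsquare: lon ⌊1.69898/0.0833333⌋ = 20 → u; lat ⌊0.73075/0.0416667⌋ = 17 → r.
Extended square: lon ⌊0.03232/0.00833333⌋ = 3; lat ⌊0.02242/0.00416667⌋ = 5.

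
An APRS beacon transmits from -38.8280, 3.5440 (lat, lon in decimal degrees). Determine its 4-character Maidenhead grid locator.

JF11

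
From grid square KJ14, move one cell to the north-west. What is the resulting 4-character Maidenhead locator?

KJ05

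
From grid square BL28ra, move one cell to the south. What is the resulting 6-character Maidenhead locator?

Latitude subsquare a = 0; −1 → -1, wraps to 23 = x, carry into square.
Latitude square 8; −1 → 7.
The longitude characters are unchanged.

BL27rx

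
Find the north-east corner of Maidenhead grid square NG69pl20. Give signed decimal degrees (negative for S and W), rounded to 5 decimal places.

-20.53750, 93.27500

Field N=13, G=6: +13·20° lon, +6·10° lat → SW at lon 80°, lat -30°.
Square 6, 9: +6·2° lon, +9·1° lat → SW at lon 92°, lat -21°.
Subsquare p=15, l=11: +15·0.0833333° lon, +11·0.0416667° lat → SW at lon 93.25°, lat -20.5417°.
Extended square 2, 0: +2·0.00833333° lon, +0·0.00416667° lat → SW at lon 93.2667°, lat -20.5417°.
Cell spans 0.00833333° lon × 0.00416667° lat. NE corner is SW corner plus one full cell.
latitude -20.53750, longitude 93.27500.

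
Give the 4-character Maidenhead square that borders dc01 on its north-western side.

CC92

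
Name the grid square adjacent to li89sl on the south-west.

LI89rk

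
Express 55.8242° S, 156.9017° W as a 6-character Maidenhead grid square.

BD14ne

Add 180° to longitude and 90° to latitude: 23.0983, 34.1758.
Field: lon ⌊23.0983/20⌋ = 1 → B; lat ⌊34.1758/10⌋ = 3 → D.
Square: lon ⌊3.0983/2⌋ = 1; lat ⌊4.1758/1⌋ = 4.
Subsquare: lon ⌊1.0983/0.0833333⌋ = 13 → n; lat ⌊0.1758/0.0416667⌋ = 4 → e.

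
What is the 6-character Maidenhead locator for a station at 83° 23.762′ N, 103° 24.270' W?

DR83hj

Offset from 180°W / 90°S: lon 76.5955°, lat 173.3960°.
Field (20°×10°, letters A–R): 76.5955/20 → 3 → D, 173.3960/10 → 17 → R; chars DR.
Square (2°×1°, digits 0–9): 16.5955/2 → 8, 3.3960/1 → 3; chars 83.
Subsquare (5′×2.5′, letters a–x): 0.5955/0.0833333 → 7 → h, 0.3960/0.0416667 → 9 → j; chars hj.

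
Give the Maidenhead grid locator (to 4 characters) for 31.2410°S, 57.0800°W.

GF18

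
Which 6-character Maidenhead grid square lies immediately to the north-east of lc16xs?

LC26at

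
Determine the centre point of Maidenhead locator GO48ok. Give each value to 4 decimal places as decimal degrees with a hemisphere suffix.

Field G=6, O=14: +6·20° lon, +14·10° lat → SW at lon -60°, lat 50°.
Square 4, 8: +4·2° lon, +8·1° lat → SW at lon -52°, lat 58°.
Subsquare o=14, k=10: +14·0.0833333° lon, +10·0.0416667° lat → SW at lon -50.8333°, lat 58.4167°.
Cell spans 0.0833333° lon × 0.0416667° lat. Centre is SW corner plus half of each.
latitude 58.4375° N, longitude 50.7917° W.

58.4375° N, 50.7917° W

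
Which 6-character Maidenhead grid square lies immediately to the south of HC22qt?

Latitude subsquare t = 19; −1 → 18 = s.
The longitude characters are unchanged.

HC22qs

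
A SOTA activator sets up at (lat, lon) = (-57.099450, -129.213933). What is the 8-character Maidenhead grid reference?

CD52jv46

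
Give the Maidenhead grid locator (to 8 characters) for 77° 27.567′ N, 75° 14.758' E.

MQ77ol90

Shift to the Maidenhead origin (180°W, 90°S): lon 255.24597, lat 167.45945.
Field: 255.24597/20 → 12 → M, 167.45945/10 → 16 → Q; chars MQ.
Square: 15.24597/2 → 7, 7.45945/1 → 7; chars 77.
Subsquare: 1.24597/0.0833333 → 14 → o, 0.45945/0.0416667 → 11 → l; chars ol.
Extended square: 0.07930/0.00833333 → 9, 0.00112/0.00416667 → 0; chars 90.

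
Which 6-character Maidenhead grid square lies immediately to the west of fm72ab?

Longitude subsquare a = 0; −1 → -1, wraps to 23 = x, carry into square.
Longitude square 7; −1 → 6.
The latitude characters are unchanged.

FM62xb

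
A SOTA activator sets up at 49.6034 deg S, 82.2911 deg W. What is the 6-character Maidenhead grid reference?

Add 180° to longitude and 90° to latitude: 97.7089, 40.3966.
Field: lon ⌊97.7089/20⌋ = 4 → E; lat ⌊40.3966/10⌋ = 4 → E.
Square: lon ⌊17.7089/2⌋ = 8; lat ⌊0.3966/1⌋ = 0.
Subsquare: lon ⌊1.7089/0.0833333⌋ = 20 → u; lat ⌊0.3966/0.0416667⌋ = 9 → j.

EE80uj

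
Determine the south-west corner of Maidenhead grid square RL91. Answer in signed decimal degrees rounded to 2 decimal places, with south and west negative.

Field R=17, L=11: +17·20° lon, +11·10° lat → SW at lon 160°, lat 20°.
Square 9, 1: +9·2° lon, +1·1° lat → SW at lon 178°, lat 21°.
latitude 21.00, longitude 178.00.

21.00, 178.00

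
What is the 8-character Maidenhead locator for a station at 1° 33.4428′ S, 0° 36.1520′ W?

Add 180° to longitude and 90° to latitude: 179.39747, 88.44262.
Field: lon ⌊179.39747/20⌋ = 8 → I; lat ⌊88.44262/10⌋ = 8 → I.
Square: lon ⌊19.39747/2⌋ = 9; lat ⌊8.44262/1⌋ = 8.
Subsquare: lon ⌊1.39747/0.0833333⌋ = 16 → q; lat ⌊0.44262/0.0416667⌋ = 10 → k.
Extended square: lon ⌊0.06413/0.00833333⌋ = 7; lat ⌊0.02595/0.00416667⌋ = 6.

II98qk76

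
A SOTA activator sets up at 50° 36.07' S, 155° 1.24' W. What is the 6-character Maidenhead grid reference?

Offset from 180°W / 90°S: lon 24.9793°, lat 39.3988°.
Field: lon ⌊24.9793/20⌋ = 1 → B; lat ⌊39.3988/10⌋ = 3 → D.
Square: lon ⌊4.9793/2⌋ = 2; lat ⌊9.3988/1⌋ = 9.
Subsquare: lon ⌊0.9793/0.0833333⌋ = 11 → l; lat ⌊0.3988/0.0416667⌋ = 9 → j.

BD29lj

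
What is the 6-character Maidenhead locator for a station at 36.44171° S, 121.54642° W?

CF93fn

Add 180° to longitude and 90° to latitude: 58.4536, 53.5583.
Field (20°×10°, letters A–R): lon ⌊58.4536/20⌋ = 2 → C; lat ⌊53.5583/10⌋ = 5 → F.
Square (2°×1°, digits 0–9): lon ⌊18.4536/2⌋ = 9; lat ⌊3.5583/1⌋ = 3.
Subsquare (5′×2.5′, letters a–x): lon ⌊0.4536/0.0833333⌋ = 5 → f; lat ⌊0.5583/0.0416667⌋ = 13 → n.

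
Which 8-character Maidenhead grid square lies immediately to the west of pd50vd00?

PD50ud90

Longitude extended square 0; −1 → -1, wraps to 9, carry into subsquare.
Longitude subsquare v = 21; −1 → 20 = u.
The latitude characters are unchanged.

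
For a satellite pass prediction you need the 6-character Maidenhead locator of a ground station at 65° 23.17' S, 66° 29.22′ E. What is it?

Add 180° to longitude and 90° to latitude: 246.4870, 24.6138.
Field: lon ⌊246.4870/20⌋ = 12 → M; lat ⌊24.6138/10⌋ = 2 → C.
Square: lon ⌊6.4870/2⌋ = 3; lat ⌊4.6138/1⌋ = 4.
Subsquare: lon ⌊0.4870/0.0833333⌋ = 5 → f; lat ⌊0.6138/0.0416667⌋ = 14 → o.

MC34fo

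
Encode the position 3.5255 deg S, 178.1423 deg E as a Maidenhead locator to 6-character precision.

Shift to the Maidenhead origin (180°W, 90°S): lon 358.1423, lat 86.4745.
Field: lon ⌊358.1423/20⌋ = 17 → R; lat ⌊86.4745/10⌋ = 8 → I.
Square: lon ⌊18.1423/2⌋ = 9; lat ⌊6.4745/1⌋ = 6.
Subsquare: lon ⌊0.1423/0.0833333⌋ = 1 → b; lat ⌊0.4745/0.0416667⌋ = 11 → l.

RI96bl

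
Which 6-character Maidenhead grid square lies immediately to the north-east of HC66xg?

HC76ah

Longitude subsquare x = 23; +1 → 24, wraps to 0 = a, carry into square.
Longitude square 6; +1 → 7.
Latitude subsquare g = 6; +1 → 7 = h.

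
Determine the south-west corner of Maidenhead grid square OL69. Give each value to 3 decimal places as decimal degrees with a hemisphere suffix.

29.000° N, 112.000° E

Field O=14, L=11: +14·20° lon, +11·10° lat → SW at lon 100°, lat 20°.
Square 6, 9: +6·2° lon, +9·1° lat → SW at lon 112°, lat 29°.
latitude 29.000° N, longitude 112.000° E.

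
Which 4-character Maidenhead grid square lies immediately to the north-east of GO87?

Longitude square 8; +1 → 9.
Latitude square 7; +1 → 8.

GO98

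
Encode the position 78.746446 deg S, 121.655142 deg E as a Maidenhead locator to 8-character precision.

PB01tg80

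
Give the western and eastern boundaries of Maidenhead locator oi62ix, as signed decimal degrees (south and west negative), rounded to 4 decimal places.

112.6667, 112.7500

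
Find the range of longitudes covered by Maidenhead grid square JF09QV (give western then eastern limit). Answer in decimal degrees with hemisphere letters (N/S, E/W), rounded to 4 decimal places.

1.3333° E, 1.4167° E

Field J=9, F=5: +9·20° lon, +5·10° lat → SW at lon 0°, lat -40°.
Square 0, 9: +0·2° lon, +9·1° lat → SW at lon 0°, lat -31°.
Subsquare q=16, v=21: +16·0.0833333° lon, +21·0.0416667° lat → SW at lon 1.33333°, lat -30.125°.
Cell spans 0.0833333° lon × 0.0416667° lat.
west 1.3333° E, east 1.4167° E.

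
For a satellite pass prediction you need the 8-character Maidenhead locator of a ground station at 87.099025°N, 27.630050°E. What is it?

Shift to the Maidenhead origin (180°W, 90°S): lon 207.63005, lat 177.09902.
Field: lon ⌊207.63005/20⌋ = 10 → K; lat ⌊177.09902/10⌋ = 17 → R.
Square: lon ⌊7.63005/2⌋ = 3; lat ⌊7.09902/1⌋ = 7.
Subsquare: lon ⌊1.63005/0.0833333⌋ = 19 → t; lat ⌊0.09902/0.0416667⌋ = 2 → c.
Extended square: lon ⌊0.04672/0.00833333⌋ = 5; lat ⌊0.01569/0.00416667⌋ = 3.

KR37tc53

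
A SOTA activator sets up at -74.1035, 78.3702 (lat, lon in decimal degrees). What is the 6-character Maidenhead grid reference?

Offset from 180°W / 90°S: lon 258.3702°, lat 15.8965°.
Field: 258.3702/20 → 12 → M, 15.8965/10 → 1 → B; chars MB.
Square: 18.3702/2 → 9, 5.8965/1 → 5; chars 95.
Subsquare: 0.3702/0.0833333 → 4 → e, 0.8965/0.0416667 → 21 → v; chars ev.

MB95ev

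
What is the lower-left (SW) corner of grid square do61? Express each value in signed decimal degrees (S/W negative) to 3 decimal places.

51.000, -108.000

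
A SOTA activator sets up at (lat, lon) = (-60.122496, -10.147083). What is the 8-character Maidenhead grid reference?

IC49wv20

Add 180° to longitude and 90° to latitude: 169.85292, 29.87750.
Field: lon ⌊169.85292/20⌋ = 8 → I; lat ⌊29.87750/10⌋ = 2 → C.
Square: lon ⌊9.85292/2⌋ = 4; lat ⌊9.87750/1⌋ = 9.
Subsquare: lon ⌊1.85292/0.0833333⌋ = 22 → w; lat ⌊0.87750/0.0416667⌋ = 21 → v.
Extended square: lon ⌊0.01958/0.00833333⌋ = 2; lat ⌊0.00250/0.00416667⌋ = 0.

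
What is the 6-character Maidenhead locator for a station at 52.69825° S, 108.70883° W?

DD57ph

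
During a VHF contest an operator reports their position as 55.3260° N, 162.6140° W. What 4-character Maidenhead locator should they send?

AO85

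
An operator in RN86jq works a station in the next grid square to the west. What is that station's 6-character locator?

RN86iq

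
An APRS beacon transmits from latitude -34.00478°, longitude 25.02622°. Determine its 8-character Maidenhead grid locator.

KF25mx38

Offset from 180°W / 90°S: lon 205.02622°, lat 55.99522°.
Field: 205.02622/20 → 10 → K, 55.99522/10 → 5 → F; chars KF.
Square: 5.02622/2 → 2, 5.99522/1 → 5; chars 25.
Subsquare: 1.02622/0.0833333 → 12 → m, 0.99522/0.0416667 → 23 → x; chars mx.
Extended square: 0.02622/0.00833333 → 3, 0.03689/0.00416667 → 8; chars 38.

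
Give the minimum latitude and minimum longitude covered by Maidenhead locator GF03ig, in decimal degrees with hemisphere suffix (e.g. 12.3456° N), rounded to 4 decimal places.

Field G=6, F=5: +6·20° lon, +5·10° lat → SW at lon -60°, lat -40°.
Square 0, 3: +0·2° lon, +3·1° lat → SW at lon -60°, lat -37°.
Subsquare i=8, g=6: +8·0.0833333° lon, +6·0.0416667° lat → SW at lon -59.3333°, lat -36.75°.
latitude 36.7500° S, longitude 59.3333° W.

36.7500° S, 59.3333° W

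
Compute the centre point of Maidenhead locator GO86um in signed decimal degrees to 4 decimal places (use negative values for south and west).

Field G=6, O=14: +6·20° lon, +14·10° lat → SW at lon -60°, lat 50°.
Square 8, 6: +8·2° lon, +6·1° lat → SW at lon -44°, lat 56°.
Subsquare u=20, m=12: +20·0.0833333° lon, +12·0.0416667° lat → SW at lon -42.3333°, lat 56.5°.
Cell spans 0.0833333° lon × 0.0416667° lat. Centre is SW corner plus half of each.
latitude 56.5208, longitude -42.2917.

56.5208, -42.2917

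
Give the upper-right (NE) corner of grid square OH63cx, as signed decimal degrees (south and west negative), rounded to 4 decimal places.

-16.0000, 112.2500

Field O=14, H=7: +14·20° lon, +7·10° lat → SW at lon 100°, lat -20°.
Square 6, 3: +6·2° lon, +3·1° lat → SW at lon 112°, lat -17°.
Subsquare c=2, x=23: +2·0.0833333° lon, +23·0.0416667° lat → SW at lon 112.167°, lat -16.0417°.
Cell spans 0.0833333° lon × 0.0416667° lat. NE corner is SW corner plus one full cell.
latitude -16.0000, longitude 112.2500.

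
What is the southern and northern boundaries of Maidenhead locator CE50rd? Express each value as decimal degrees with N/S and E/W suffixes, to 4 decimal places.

Field C=2, E=4: +2·20° lon, +4·10° lat → SW at lon -140°, lat -50°.
Square 5, 0: +5·2° lon, +0·1° lat → SW at lon -130°, lat -50°.
Subsquare r=17, d=3: +17·0.0833333° lon, +3·0.0416667° lat → SW at lon -128.583°, lat -49.875°.
Cell spans 0.0833333° lon × 0.0416667° lat.
south 49.8750° S, north 49.8333° S.

49.8750° S, 49.8333° S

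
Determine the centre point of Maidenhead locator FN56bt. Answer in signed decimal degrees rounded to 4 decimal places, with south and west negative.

Field F=5, N=13: +5·20° lon, +13·10° lat → SW at lon -80°, lat 40°.
Square 5, 6: +5·2° lon, +6·1° lat → SW at lon -70°, lat 46°.
Subsquare b=1, t=19: +1·0.0833333° lon, +19·0.0416667° lat → SW at lon -69.9167°, lat 46.7917°.
Cell spans 0.0833333° lon × 0.0416667° lat. Centre is SW corner plus half of each.
latitude 46.8125, longitude -69.8750.

46.8125, -69.8750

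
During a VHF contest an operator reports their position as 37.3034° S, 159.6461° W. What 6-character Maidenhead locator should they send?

Shift to the Maidenhead origin (180°W, 90°S): lon 20.3539, lat 52.6966.
Field: lon ⌊20.3539/20⌋ = 1 → B; lat ⌊52.6966/10⌋ = 5 → F.
Square: lon ⌊0.3539/2⌋ = 0; lat ⌊2.6966/1⌋ = 2.
Subsquare: lon ⌊0.3539/0.0833333⌋ = 4 → e; lat ⌊0.6966/0.0416667⌋ = 16 → q.

BF02eq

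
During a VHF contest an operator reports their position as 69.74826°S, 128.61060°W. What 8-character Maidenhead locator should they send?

CC50qg60

Offset from 180°W / 90°S: lon 51.38940°, lat 20.25174°.
Field: lon ⌊51.38940/20⌋ = 2 → C; lat ⌊20.25174/10⌋ = 2 → C.
Square: lon ⌊11.38940/2⌋ = 5; lat ⌊0.25174/1⌋ = 0.
Subsquare: lon ⌊1.38940/0.0833333⌋ = 16 → q; lat ⌊0.25174/0.0416667⌋ = 6 → g.
Extended square: lon ⌊0.05607/0.00833333⌋ = 6; lat ⌊0.00174/0.00416667⌋ = 0.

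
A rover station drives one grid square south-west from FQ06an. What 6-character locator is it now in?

Longitude subsquare a = 0; −1 → -1, wraps to 23 = x, carry into square.
Longitude square 0; −1 → -1, wraps to 9, carry into field.
Longitude field F = 5; −1 → 4 = E.
Latitude subsquare n = 13; −1 → 12 = m.

EQ96xm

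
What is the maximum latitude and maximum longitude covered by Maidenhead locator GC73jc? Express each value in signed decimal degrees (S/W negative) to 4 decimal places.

-66.8750, -45.1667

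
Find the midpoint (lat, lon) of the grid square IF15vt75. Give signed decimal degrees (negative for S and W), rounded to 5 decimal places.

Field I=8, F=5: +8·20° lon, +5·10° lat → SW at lon -20°, lat -40°.
Square 1, 5: +1·2° lon, +5·1° lat → SW at lon -18°, lat -35°.
Subsquare v=21, t=19: +21·0.0833333° lon, +19·0.0416667° lat → SW at lon -16.25°, lat -34.2083°.
Extended square 7, 5: +7·0.00833333° lon, +5·0.00416667° lat → SW at lon -16.1917°, lat -34.1875°.
Cell spans 0.00833333° lon × 0.00416667° lat. Centre is SW corner plus half of each.
latitude -34.18542, longitude -16.18750.

-34.18542, -16.18750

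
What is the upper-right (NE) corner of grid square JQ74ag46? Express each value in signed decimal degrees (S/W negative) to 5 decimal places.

74.27917, 14.04167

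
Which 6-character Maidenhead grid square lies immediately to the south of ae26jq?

Latitude subsquare q = 16; −1 → 15 = p.
The longitude characters are unchanged.

AE26jp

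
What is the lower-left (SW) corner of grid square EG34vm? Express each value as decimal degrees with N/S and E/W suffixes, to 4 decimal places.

25.5000° S, 92.2500° W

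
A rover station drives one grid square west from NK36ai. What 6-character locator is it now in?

NK26xi

Longitude subsquare a = 0; −1 → -1, wraps to 23 = x, carry into square.
Longitude square 3; −1 → 2.
The latitude characters are unchanged.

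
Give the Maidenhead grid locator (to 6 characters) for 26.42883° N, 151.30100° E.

Shift to the Maidenhead origin (180°W, 90°S): lon 331.3010, lat 116.4288.
Field: lon ⌊331.3010/20⌋ = 16 → Q; lat ⌊116.4288/10⌋ = 11 → L.
Square: lon ⌊11.3010/2⌋ = 5; lat ⌊6.4288/1⌋ = 6.
Subsquare: lon ⌊1.3010/0.0833333⌋ = 15 → p; lat ⌊0.4288/0.0416667⌋ = 10 → k.

QL56pk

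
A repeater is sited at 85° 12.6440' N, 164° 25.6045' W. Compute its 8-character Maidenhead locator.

AR75sf80

Shift to the Maidenhead origin (180°W, 90°S): lon 15.57326, lat 175.21073.
Field: lon ⌊15.57326/20⌋ = 0 → A; lat ⌊175.21073/10⌋ = 17 → R.
Square: lon ⌊15.57326/2⌋ = 7; lat ⌊5.21073/1⌋ = 5.
Subsquare: lon ⌊1.57326/0.0833333⌋ = 18 → s; lat ⌊0.21073/0.0416667⌋ = 5 → f.
Extended square: lon ⌊0.07326/0.00833333⌋ = 8; lat ⌊0.00240/0.00416667⌋ = 0.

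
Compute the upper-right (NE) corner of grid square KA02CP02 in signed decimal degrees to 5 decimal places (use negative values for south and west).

Field K=10, A=0: +10·20° lon, +0·10° lat → SW at lon 20°, lat -90°.
Square 0, 2: +0·2° lon, +2·1° lat → SW at lon 20°, lat -88°.
Subsquare c=2, p=15: +2·0.0833333° lon, +15·0.0416667° lat → SW at lon 20.1667°, lat -87.375°.
Extended square 0, 2: +0·0.00833333° lon, +2·0.00416667° lat → SW at lon 20.1667°, lat -87.3667°.
Cell spans 0.00833333° lon × 0.00416667° lat. NE corner is SW corner plus one full cell.
latitude -87.36250, longitude 20.17500.

-87.36250, 20.17500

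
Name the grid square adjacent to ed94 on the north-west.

ED85

Longitude square 9; −1 → 8.
Latitude square 4; +1 → 5.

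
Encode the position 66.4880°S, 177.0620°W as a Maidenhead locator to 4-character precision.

Shift to the Maidenhead origin (180°W, 90°S): lon 2.94, lat 23.51.
Field (20°×10°, letters A–R): lon ⌊2.94/20⌋ = 0 → A; lat ⌊23.51/10⌋ = 2 → C.
Square (2°×1°, digits 0–9): lon ⌊2.94/2⌋ = 1; lat ⌊3.51/1⌋ = 3.

AC13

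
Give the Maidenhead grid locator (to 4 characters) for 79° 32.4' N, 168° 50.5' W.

AQ59

Add 180° to longitude and 90° to latitude: 11.16, 169.54.
Field: lon ⌊11.16/20⌋ = 0 → A; lat ⌊169.54/10⌋ = 16 → Q.
Square: lon ⌊11.16/2⌋ = 5; lat ⌊9.54/1⌋ = 9.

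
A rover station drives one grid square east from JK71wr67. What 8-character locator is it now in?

JK71wr77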